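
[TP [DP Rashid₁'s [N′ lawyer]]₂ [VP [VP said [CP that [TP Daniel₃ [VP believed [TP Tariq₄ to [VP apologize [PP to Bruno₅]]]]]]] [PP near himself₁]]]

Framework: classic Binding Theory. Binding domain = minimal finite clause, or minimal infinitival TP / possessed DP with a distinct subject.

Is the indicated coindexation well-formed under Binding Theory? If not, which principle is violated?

The two coindexed NPs are *Rashid₁* and *himself₁*.
*himself₁* is an anaphor. Principle A requires it to be bound within its binding domain — the matrix TP, whose subject is [Rashid₁'s lawyer]₂.
Within that domain it is c-commanded by *[Rashid₁'s lawyer]₂*, which does not share its index.
*Rashid₁* does not c-command the anaphor at all.
The anaphor is unbound in its domain → Principle A violation.

Principle A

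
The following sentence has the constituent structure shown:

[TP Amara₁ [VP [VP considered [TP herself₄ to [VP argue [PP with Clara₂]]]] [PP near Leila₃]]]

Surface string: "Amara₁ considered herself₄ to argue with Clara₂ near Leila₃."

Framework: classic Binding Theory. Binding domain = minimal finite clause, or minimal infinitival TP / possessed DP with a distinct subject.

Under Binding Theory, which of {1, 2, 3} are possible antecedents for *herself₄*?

{1}

*herself* is an anaphor, so Principle A applies: it must be bound in its binding domain.
Binding domain of *herself₄*: the matrix TP, whose subject is Amara₁.
*Amara₁* c-commands the anaphor within its binding domain → licit binder.
*Clara₂* does not c-command the anaphor → cannot bind it.
*Leila₃* does not c-command the anaphor → cannot bind it.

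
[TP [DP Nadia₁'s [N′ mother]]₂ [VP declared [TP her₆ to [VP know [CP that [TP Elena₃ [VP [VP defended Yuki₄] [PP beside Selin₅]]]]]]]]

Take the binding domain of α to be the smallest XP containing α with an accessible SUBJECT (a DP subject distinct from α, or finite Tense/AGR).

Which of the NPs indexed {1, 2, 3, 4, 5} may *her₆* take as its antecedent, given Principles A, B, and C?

*her* is a pronoun, so Principle B applies: it must be free in its binding domain.
Binding domain of *her₆*: the matrix TP, whose subject is [Nadia₁'s mother]₂.
*Nadia₁* and the pronoun do not c-command one another → neither Principle B nor Principle C is at stake; coindexation permitted.
*[Nadia₁'s mother]₂* c-commands the pronoun within its binding domain → coindexation would violate Principle B.
*Elena₃*: the pronoun c-commands this R-expression → coindexation would violate Principle C on *Elena₃*.
*Yuki₄*: the pronoun c-commands this R-expression → coindexation would violate Principle C on *Yuki₄*.
*Selin₅*: the pronoun c-commands this R-expression → coindexation would violate Principle C on *Selin₅*.

{1}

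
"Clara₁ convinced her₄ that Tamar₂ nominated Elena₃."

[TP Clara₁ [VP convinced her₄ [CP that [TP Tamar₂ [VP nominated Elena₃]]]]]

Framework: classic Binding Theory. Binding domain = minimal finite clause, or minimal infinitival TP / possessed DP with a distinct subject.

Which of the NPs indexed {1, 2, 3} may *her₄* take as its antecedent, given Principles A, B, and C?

*her* is a pronoun, so Principle B applies: it must be free in its binding domain.
Binding domain of *her₄*: the matrix TP, whose subject is Clara₁.
*Clara₁* c-commands the pronoun within its binding domain → coindexation would violate Principle B.
*Tamar₂*: the pronoun c-commands this R-expression → coindexation would violate Principle C on *Tamar₂*.
*Elena₃*: the pronoun c-commands this R-expression → coindexation would violate Principle C on *Elena₃*.

none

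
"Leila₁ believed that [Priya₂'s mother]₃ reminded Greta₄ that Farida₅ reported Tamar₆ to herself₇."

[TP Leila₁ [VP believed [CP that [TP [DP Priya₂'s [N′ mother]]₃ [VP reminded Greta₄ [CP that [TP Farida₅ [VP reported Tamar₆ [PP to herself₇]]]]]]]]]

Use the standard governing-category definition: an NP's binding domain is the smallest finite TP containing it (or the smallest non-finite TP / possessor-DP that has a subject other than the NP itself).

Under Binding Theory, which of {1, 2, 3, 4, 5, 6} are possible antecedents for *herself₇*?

*herself* is an anaphor, so Principle A applies: it must be bound in its binding domain.
Binding domain of *herself₇*: the embedded TP, whose subject is Farida₅.
*Leila₁* c-commands the anaphor but is outside its binding domain → cannot satisfy Principle A.
*Priya₂* does not c-command the anaphor → cannot bind it.
*[Priya₂'s mother]₃* c-commands the anaphor but is outside its binding domain → cannot satisfy Principle A.
*Greta₄* c-commands the anaphor but is outside its binding domain → cannot satisfy Principle A.
*Farida₅* c-commands the anaphor within its binding domain → licit binder.
*Tamar₆* c-commands the anaphor within its binding domain → licit binder.

{5, 6}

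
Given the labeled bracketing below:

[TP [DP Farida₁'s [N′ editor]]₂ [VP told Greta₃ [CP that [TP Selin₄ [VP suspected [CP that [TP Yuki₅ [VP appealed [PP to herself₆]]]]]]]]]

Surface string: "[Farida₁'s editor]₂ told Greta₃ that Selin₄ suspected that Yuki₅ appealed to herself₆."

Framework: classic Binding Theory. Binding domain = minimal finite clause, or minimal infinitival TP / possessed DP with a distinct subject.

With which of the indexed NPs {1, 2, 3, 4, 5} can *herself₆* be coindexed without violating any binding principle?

{5}

*herself* is an anaphor, so Principle A applies: it must be bound in its binding domain.
Binding domain of *herself₆*: the embedded TP, whose subject is Yuki₅.
*Farida₁* does not c-command the anaphor → cannot bind it.
*[Farida₁'s editor]₂* c-commands the anaphor but is outside its binding domain → cannot satisfy Principle A.
*Greta₃* c-commands the anaphor but is outside its binding domain → cannot satisfy Principle A.
*Selin₄* c-commands the anaphor but is outside its binding domain → cannot satisfy Principle A.
*Yuki₅* c-commands the anaphor within its binding domain → licit binder.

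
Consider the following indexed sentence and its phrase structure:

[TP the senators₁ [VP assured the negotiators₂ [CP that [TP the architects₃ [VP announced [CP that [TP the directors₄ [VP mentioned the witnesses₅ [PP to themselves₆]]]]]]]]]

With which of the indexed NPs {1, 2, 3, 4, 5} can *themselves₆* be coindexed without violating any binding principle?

{4, 5}

*themselves* is an anaphor, so Principle A applies: it must be bound in its binding domain.
Binding domain of *themselves₆*: the embedded TP, whose subject is the directors₄.
*the senators₁* c-commands the anaphor but is outside its binding domain → cannot satisfy Principle A.
*the negotiators₂* c-commands the anaphor but is outside its binding domain → cannot satisfy Principle A.
*the architects₃* c-commands the anaphor but is outside its binding domain → cannot satisfy Principle A.
*the directors₄* c-commands the anaphor within its binding domain → licit binder.
*the witnesses₅* c-commands the anaphor within its binding domain → licit binder.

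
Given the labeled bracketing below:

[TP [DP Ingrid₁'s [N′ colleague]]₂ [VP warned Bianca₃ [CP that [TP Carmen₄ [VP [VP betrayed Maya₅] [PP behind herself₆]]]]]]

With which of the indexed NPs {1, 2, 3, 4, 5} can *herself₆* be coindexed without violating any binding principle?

{4}

*herself* is an anaphor, so Principle A applies: it must be bound in its binding domain.
Binding domain of *herself₆*: the embedded TP, whose subject is Carmen₄.
*Ingrid₁* does not c-command the anaphor → cannot bind it.
*[Ingrid₁'s colleague]₂* c-commands the anaphor but is outside its binding domain → cannot satisfy Principle A.
*Bianca₃* c-commands the anaphor but is outside its binding domain → cannot satisfy Principle A.
*Carmen₄* c-commands the anaphor within its binding domain → licit binder.
*Maya₅* does not c-command the anaphor → cannot bind it.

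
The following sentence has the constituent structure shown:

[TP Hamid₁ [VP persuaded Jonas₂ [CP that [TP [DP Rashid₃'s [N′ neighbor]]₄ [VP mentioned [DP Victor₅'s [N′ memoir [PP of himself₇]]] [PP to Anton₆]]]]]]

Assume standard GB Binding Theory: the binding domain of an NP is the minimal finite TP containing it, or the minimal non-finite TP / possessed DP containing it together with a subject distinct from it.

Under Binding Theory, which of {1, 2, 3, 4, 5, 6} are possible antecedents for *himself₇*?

*himself* is an anaphor, so Principle A applies: it must be bound in its binding domain.
Binding domain of *himself₇*: the possessed DP, whose subject is Victor₅.
*Hamid₁* c-commands the anaphor but is outside its binding domain → cannot satisfy Principle A.
*Jonas₂* c-commands the anaphor but is outside its binding domain → cannot satisfy Principle A.
*Rashid₃* does not c-command the anaphor → cannot bind it.
*[Rashid₃'s neighbor]₄* c-commands the anaphor but is outside its binding domain → cannot satisfy Principle A.
*Victor₅* c-commands the anaphor within its binding domain → licit binder.
*Anton₆* does not c-command the anaphor → cannot bind it.

{5}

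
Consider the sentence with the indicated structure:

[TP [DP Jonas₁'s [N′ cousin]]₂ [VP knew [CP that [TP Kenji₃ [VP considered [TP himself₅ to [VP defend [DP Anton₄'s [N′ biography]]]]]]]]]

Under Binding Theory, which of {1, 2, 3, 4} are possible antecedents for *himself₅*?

{3}

*himself* is an anaphor, so Principle A applies: it must be bound in its binding domain.
Binding domain of *himself₅*: the embedded TP, whose subject is Kenji₃.
*Jonas₁* does not c-command the anaphor → cannot bind it.
*[Jonas₁'s cousin]₂* c-commands the anaphor but is outside its binding domain → cannot satisfy Principle A.
*Kenji₃* c-commands the anaphor within its binding domain → licit binder.
*Anton₄* does not c-command the anaphor → cannot bind it.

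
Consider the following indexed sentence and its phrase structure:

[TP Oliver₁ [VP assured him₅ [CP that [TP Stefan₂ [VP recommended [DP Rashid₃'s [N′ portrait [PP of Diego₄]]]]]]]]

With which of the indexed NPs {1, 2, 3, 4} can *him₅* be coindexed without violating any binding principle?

none

*him* is a pronoun, so Principle B applies: it must be free in its binding domain.
Binding domain of *him₅*: the matrix TP, whose subject is Oliver₁.
*Oliver₁* c-commands the pronoun within its binding domain → coindexation would violate Principle B.
*Stefan₂*: the pronoun c-commands this R-expression → coindexation would violate Principle C on *Stefan₂*.
*Rashid₃*: the pronoun c-commands this R-expression → coindexation would violate Principle C on *Rashid₃*.
*Diego₄*: the pronoun c-commands this R-expression → coindexation would violate Principle C on *Diego₄*.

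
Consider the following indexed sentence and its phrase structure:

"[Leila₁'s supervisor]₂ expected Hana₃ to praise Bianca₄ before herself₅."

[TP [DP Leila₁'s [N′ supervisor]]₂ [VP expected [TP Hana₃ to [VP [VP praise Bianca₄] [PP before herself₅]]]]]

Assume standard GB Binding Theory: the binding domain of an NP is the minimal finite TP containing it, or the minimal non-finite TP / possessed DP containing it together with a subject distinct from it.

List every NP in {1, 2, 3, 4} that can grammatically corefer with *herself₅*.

*herself* is an anaphor, so Principle A applies: it must be bound in its binding domain.
Binding domain of *herself₅*: the embedded TP, whose subject is Hana₃.
*Leila₁* does not c-command the anaphor → cannot bind it.
*[Leila₁'s supervisor]₂* c-commands the anaphor but is outside its binding domain → cannot satisfy Principle A.
*Hana₃* c-commands the anaphor within its binding domain → licit binder.
*Bianca₄* does not c-command the anaphor → cannot bind it.

{3}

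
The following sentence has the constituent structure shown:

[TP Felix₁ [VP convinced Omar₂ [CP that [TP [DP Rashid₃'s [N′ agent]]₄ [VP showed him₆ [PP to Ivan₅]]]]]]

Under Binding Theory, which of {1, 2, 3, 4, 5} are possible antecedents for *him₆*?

{1, 2, 3}

*him* is a pronoun, so Principle B applies: it must be free in its binding domain.
Binding domain of *him₆*: the embedded TP, whose subject is [Rashid₃'s agent]₄.
*Felix₁* c-commands the pronoun but from outside its binding domain, and is not c-commanded by it → coindexation permitted.
*Omar₂* c-commands the pronoun but from outside its binding domain, and is not c-commanded by it → coindexation permitted.
*Rashid₃* and the pronoun do not c-command one another → neither Principle B nor Principle C is at stake; coindexation permitted.
*[Rashid₃'s agent]₄* c-commands the pronoun within its binding domain → coindexation would violate Principle B.
*Ivan₅*: the pronoun c-commands this R-expression → coindexation would violate Principle C on *Ivan₅*.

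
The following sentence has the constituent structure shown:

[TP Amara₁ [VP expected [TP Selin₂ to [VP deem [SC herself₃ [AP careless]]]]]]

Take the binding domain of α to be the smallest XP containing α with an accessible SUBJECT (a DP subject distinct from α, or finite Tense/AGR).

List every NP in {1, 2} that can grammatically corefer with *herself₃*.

*herself* is an anaphor, so Principle A applies: it must be bound in its binding domain.
Binding domain of *herself₃*: the embedded TP, whose subject is Selin₂.
*Amara₁* c-commands the anaphor but is outside its binding domain → cannot satisfy Principle A.
*Selin₂* c-commands the anaphor within its binding domain → licit binder.

{2}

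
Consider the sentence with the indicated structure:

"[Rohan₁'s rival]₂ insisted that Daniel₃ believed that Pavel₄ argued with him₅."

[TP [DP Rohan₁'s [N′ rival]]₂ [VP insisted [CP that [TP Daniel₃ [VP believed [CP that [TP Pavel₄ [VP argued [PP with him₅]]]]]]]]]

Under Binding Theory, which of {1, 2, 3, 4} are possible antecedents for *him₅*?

*him* is a pronoun, so Principle B applies: it must be free in its binding domain.
Binding domain of *him₅*: the embedded TP, whose subject is Pavel₄.
*Rohan₁* and the pronoun do not c-command one another → neither Principle B nor Principle C is at stake; coindexation permitted.
*[Rohan₁'s rival]₂* c-commands the pronoun but from outside its binding domain, and is not c-commanded by it → coindexation permitted.
*Daniel₃* c-commands the pronoun but from outside its binding domain, and is not c-commanded by it → coindexation permitted.
*Pavel₄* c-commands the pronoun within its binding domain → coindexation would violate Principle B.

{1, 2, 3}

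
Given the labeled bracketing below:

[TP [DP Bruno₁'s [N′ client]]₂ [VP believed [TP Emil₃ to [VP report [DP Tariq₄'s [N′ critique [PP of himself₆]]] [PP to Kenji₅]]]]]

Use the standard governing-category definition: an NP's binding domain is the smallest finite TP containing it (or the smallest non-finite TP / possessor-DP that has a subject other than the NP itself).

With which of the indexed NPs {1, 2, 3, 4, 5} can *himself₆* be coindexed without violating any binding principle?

*himself* is an anaphor, so Principle A applies: it must be bound in its binding domain.
Binding domain of *himself₆*: the possessed DP, whose subject is Tariq₄.
*Bruno₁* does not c-command the anaphor → cannot bind it.
*[Bruno₁'s client]₂* c-commands the anaphor but is outside its binding domain → cannot satisfy Principle A.
*Emil₃* c-commands the anaphor but is outside its binding domain → cannot satisfy Principle A.
*Tariq₄* c-commands the anaphor within its binding domain → licit binder.
*Kenji₅* does not c-command the anaphor → cannot bind it.

{4}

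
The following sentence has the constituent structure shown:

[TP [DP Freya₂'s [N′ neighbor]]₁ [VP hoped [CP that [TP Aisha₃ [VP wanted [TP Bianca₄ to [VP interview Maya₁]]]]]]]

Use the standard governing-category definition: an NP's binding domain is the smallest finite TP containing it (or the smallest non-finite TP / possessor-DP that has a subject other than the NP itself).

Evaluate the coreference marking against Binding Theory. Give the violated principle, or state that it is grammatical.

Principle C

The two coindexed NPs are *[Freya₂'s neighbor]₁* and *Maya₁*.
*Maya₁* is an R-expression. Principle C requires it to be free everywhere.
*[Freya₂'s neighbor]₁* c-commands it and carries the same index.
The R-expression is bound → Principle C violation.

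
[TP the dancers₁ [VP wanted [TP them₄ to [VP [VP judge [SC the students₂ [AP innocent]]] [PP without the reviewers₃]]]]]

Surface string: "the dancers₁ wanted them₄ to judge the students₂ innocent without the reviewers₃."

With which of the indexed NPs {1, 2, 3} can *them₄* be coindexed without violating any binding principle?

*them* is a pronoun, so Principle B applies: it must be free in its binding domain.
Binding domain of *them₄*: the matrix TP, whose subject is the dancers₁.
*the dancers₁* c-commands the pronoun within its binding domain → coindexation would violate Principle B.
*the students₂*: the pronoun c-commands this R-expression → coindexation would violate Principle C on *the students₂*.
*the reviewers₃*: the pronoun c-commands this R-expression → coindexation would violate Principle C on *the reviewers₃*.

none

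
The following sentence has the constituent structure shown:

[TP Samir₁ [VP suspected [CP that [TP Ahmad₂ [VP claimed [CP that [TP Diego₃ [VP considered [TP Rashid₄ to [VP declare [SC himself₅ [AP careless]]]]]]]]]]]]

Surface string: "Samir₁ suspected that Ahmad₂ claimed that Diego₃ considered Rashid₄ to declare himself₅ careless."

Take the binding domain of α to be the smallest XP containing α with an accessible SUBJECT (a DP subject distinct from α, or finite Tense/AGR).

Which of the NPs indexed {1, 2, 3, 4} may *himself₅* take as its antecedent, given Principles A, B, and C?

*himself* is an anaphor, so Principle A applies: it must be bound in its binding domain.
Binding domain of *himself₅*: the embedded TP, whose subject is Rashid₄.
*Samir₁* c-commands the anaphor but is outside its binding domain → cannot satisfy Principle A.
*Ahmad₂* c-commands the anaphor but is outside its binding domain → cannot satisfy Principle A.
*Diego₃* c-commands the anaphor but is outside its binding domain → cannot satisfy Principle A.
*Rashid₄* c-commands the anaphor within its binding domain → licit binder.

{4}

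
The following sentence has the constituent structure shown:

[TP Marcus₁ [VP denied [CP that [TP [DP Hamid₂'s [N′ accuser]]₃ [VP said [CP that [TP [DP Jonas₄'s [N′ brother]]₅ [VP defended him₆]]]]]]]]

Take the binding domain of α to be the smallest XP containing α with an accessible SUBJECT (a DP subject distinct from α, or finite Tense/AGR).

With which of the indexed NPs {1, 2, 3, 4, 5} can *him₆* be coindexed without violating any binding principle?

*him* is a pronoun, so Principle B applies: it must be free in its binding domain.
Binding domain of *him₆*: the embedded TP, whose subject is [Jonas₄'s brother]₅.
*Marcus₁* c-commands the pronoun but from outside its binding domain, and is not c-commanded by it → coindexation permitted.
*Hamid₂* and the pronoun do not c-command one another → neither Principle B nor Principle C is at stake; coindexation permitted.
*[Hamid₂'s accuser]₃* c-commands the pronoun but from outside its binding domain, and is not c-commanded by it → coindexation permitted.
*Jonas₄* and the pronoun do not c-command one another → neither Principle B nor Principle C is at stake; coindexation permitted.
*[Jonas₄'s brother]₅* c-commands the pronoun within its binding domain → coindexation would violate Principle B.

{1, 2, 3, 4}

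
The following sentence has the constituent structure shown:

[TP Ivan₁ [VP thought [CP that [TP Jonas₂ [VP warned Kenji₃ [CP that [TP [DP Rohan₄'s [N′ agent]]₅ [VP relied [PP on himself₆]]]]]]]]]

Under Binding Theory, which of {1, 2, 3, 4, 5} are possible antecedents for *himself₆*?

*himself* is an anaphor, so Principle A applies: it must be bound in its binding domain.
Binding domain of *himself₆*: the embedded TP, whose subject is [Rohan₄'s agent]₅.
*Ivan₁* c-commands the anaphor but is outside its binding domain → cannot satisfy Principle A.
*Jonas₂* c-commands the anaphor but is outside its binding domain → cannot satisfy Principle A.
*Kenji₃* c-commands the anaphor but is outside its binding domain → cannot satisfy Principle A.
*Rohan₄* does not c-command the anaphor → cannot bind it.
*[Rohan₄'s agent]₅* c-commands the anaphor within its binding domain → licit binder.

{5}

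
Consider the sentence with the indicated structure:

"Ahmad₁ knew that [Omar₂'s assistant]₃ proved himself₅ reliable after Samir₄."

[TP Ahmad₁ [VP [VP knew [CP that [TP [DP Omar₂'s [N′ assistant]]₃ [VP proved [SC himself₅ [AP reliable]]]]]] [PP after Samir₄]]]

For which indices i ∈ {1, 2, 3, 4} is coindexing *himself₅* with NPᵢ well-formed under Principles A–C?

*himself* is an anaphor, so Principle A applies: it must be bound in its binding domain.
Binding domain of *himself₅*: the embedded TP, whose subject is [Omar₂'s assistant]₃.
*Ahmad₁* c-commands the anaphor but is outside its binding domain → cannot satisfy Principle A.
*Omar₂* does not c-command the anaphor → cannot bind it.
*[Omar₂'s assistant]₃* c-commands the anaphor within its binding domain → licit binder.
*Samir₄* does not c-command the anaphor → cannot bind it.

{3}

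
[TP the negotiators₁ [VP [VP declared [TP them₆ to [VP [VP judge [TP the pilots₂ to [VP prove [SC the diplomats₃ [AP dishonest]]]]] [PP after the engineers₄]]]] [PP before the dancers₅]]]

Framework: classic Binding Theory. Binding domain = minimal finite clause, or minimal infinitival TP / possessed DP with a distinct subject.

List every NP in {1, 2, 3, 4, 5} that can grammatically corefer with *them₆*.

*them* is a pronoun, so Principle B applies: it must be free in its binding domain.
Binding domain of *them₆*: the matrix TP, whose subject is the negotiators₁.
*the negotiators₁* c-commands the pronoun within its binding domain → coindexation would violate Principle B.
*the pilots₂*: the pronoun c-commands this R-expression → coindexation would violate Principle C on *the pilots₂*.
*the diplomats₃*: the pronoun c-commands this R-expression → coindexation would violate Principle C on *the diplomats₃*.
*the engineers₄*: the pronoun c-commands this R-expression → coindexation would violate Principle C on *the engineers₄*.
*the dancers₅* and the pronoun do not c-command one another → neither Principle B nor Principle C is at stake; coindexation permitted.

{5}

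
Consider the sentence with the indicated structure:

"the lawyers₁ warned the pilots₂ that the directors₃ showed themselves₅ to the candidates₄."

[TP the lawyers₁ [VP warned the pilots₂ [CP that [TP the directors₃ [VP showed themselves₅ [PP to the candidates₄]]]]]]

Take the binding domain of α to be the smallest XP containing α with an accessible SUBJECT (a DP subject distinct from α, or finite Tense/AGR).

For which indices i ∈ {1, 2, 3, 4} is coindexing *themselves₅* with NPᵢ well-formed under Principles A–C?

*themselves* is an anaphor, so Principle A applies: it must be bound in its binding domain.
Binding domain of *themselves₅*: the embedded TP, whose subject is the directors₃.
*the lawyers₁* c-commands the anaphor but is outside its binding domain → cannot satisfy Principle A.
*the pilots₂* c-commands the anaphor but is outside its binding domain → cannot satisfy Principle A.
*the directors₃* c-commands the anaphor within its binding domain → licit binder.
*the candidates₄* does not c-command the anaphor → cannot bind it.

{3}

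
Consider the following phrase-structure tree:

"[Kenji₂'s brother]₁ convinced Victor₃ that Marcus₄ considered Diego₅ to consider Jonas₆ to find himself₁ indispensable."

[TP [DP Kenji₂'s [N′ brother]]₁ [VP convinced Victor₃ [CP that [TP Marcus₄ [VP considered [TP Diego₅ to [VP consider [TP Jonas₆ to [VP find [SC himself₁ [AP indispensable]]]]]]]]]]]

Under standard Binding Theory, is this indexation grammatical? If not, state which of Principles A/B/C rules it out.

The two coindexed NPs are *[Kenji₂'s brother]₁* and *himself₁*.
*himself₁* is an anaphor. Principle A requires it to be bound within its binding domain — the embedded TP, whose subject is Jonas₆.
Within that domain it is c-commanded by *Jonas₆*, which does not share its index.
*[Kenji₂'s brother]₁* does c-command the anaphor, but from outside its binding domain.
The anaphor is unbound in its domain → Principle A violation.

Principle A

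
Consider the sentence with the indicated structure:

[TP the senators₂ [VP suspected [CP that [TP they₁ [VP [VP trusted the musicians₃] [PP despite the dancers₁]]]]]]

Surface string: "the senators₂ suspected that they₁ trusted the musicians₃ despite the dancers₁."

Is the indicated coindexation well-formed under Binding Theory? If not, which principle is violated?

Principle C

The two coindexed NPs are *they₁* and *the dancers₁*.
*the dancers₁* is an R-expression. Principle C requires it to be free everywhere.
*they₁* c-commands it and carries the same index.
The R-expression is bound → Principle C violation.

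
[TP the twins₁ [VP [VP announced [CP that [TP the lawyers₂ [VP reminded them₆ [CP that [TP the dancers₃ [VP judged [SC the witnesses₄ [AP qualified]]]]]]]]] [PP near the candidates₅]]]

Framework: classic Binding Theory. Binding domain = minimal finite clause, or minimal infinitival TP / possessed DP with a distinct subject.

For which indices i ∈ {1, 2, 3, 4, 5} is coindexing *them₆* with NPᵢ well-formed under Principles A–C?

{1, 5}

*them* is a pronoun, so Principle B applies: it must be free in its binding domain.
Binding domain of *them₆*: the embedded TP, whose subject is the lawyers₂.
*the twins₁* c-commands the pronoun but from outside its binding domain, and is not c-commanded by it → coindexation permitted.
*the lawyers₂* c-commands the pronoun within its binding domain → coindexation would violate Principle B.
*the dancers₃*: the pronoun c-commands this R-expression → coindexation would violate Principle C on *the dancers₃*.
*the witnesses₄*: the pronoun c-commands this R-expression → coindexation would violate Principle C on *the witnesses₄*.
*the candidates₅* and the pronoun do not c-command one another → neither Principle B nor Principle C is at stake; coindexation permitted.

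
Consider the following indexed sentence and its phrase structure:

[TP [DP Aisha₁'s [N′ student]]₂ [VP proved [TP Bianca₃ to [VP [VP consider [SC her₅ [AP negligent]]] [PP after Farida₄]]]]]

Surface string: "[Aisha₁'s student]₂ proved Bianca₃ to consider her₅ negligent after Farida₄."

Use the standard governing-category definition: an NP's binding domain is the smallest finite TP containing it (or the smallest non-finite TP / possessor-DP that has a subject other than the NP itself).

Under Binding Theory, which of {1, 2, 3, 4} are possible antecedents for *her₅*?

*her* is a pronoun, so Principle B applies: it must be free in its binding domain.
Binding domain of *her₅*: the embedded TP, whose subject is Bianca₃.
*Aisha₁* and the pronoun do not c-command one another → neither Principle B nor Principle C is at stake; coindexation permitted.
*[Aisha₁'s student]₂* c-commands the pronoun but from outside its binding domain, and is not c-commanded by it → coindexation permitted.
*Bianca₃* c-commands the pronoun within its binding domain → coindexation would violate Principle B.
*Farida₄* and the pronoun do not c-command one another → neither Principle B nor Principle C is at stake; coindexation permitted.

{1, 2, 4}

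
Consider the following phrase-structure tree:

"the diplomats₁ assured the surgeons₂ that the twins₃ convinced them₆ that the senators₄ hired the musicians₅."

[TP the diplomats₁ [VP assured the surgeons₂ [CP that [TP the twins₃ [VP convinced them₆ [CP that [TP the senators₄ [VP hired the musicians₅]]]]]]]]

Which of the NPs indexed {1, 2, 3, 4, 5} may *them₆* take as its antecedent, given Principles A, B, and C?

*them* is a pronoun, so Principle B applies: it must be free in its binding domain.
Binding domain of *them₆*: the embedded TP, whose subject is the twins₃.
*the diplomats₁* c-commands the pronoun but from outside its binding domain, and is not c-commanded by it → coindexation permitted.
*the surgeons₂* c-commands the pronoun but from outside its binding domain, and is not c-commanded by it → coindexation permitted.
*the twins₃* c-commands the pronoun within its binding domain → coindexation would violate Principle B.
*the senators₄*: the pronoun c-commands this R-expression → coindexation would violate Principle C on *the senators₄*.
*the musicians₅*: the pronoun c-commands this R-expression → coindexation would violate Principle C on *the musicians₅*.

{1, 2}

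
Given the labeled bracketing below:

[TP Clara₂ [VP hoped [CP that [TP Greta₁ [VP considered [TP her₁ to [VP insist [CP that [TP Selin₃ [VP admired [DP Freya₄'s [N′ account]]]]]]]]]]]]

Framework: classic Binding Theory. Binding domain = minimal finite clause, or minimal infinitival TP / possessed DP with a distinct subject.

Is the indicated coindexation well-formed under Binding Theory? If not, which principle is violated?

Principle B

The two coindexed NPs are *Greta₁* and *her₁*.
*her₁* is a pronoun. Its binding domain is the embedded TP, whose subject is Greta₁.
*Greta₁* c-commands it within that domain and carries the same index.
The pronoun is locally bound → Principle B violation.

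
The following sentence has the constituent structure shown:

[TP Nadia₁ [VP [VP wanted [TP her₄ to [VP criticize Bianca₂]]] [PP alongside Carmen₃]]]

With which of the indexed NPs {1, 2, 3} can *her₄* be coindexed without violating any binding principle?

{3}

*her* is a pronoun, so Principle B applies: it must be free in its binding domain.
Binding domain of *her₄*: the matrix TP, whose subject is Nadia₁.
*Nadia₁* c-commands the pronoun within its binding domain → coindexation would violate Principle B.
*Bianca₂*: the pronoun c-commands this R-expression → coindexation would violate Principle C on *Bianca₂*.
*Carmen₃* and the pronoun do not c-command one another → neither Principle B nor Principle C is at stake; coindexation permitted.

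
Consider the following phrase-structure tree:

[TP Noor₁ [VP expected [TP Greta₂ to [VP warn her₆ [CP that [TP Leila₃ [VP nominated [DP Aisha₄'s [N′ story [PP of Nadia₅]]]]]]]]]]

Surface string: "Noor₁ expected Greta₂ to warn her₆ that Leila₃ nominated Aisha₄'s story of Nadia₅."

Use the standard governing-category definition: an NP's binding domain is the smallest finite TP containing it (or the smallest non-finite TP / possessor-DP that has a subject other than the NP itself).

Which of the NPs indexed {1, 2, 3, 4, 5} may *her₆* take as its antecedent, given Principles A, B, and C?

{1}

*her* is a pronoun, so Principle B applies: it must be free in its binding domain.
Binding domain of *her₆*: the embedded TP, whose subject is Greta₂.
*Noor₁* c-commands the pronoun but from outside its binding domain, and is not c-commanded by it → coindexation permitted.
*Greta₂* c-commands the pronoun within its binding domain → coindexation would violate Principle B.
*Leila₃*: the pronoun c-commands this R-expression → coindexation would violate Principle C on *Leila₃*.
*Aisha₄*: the pronoun c-commands this R-expression → coindexation would violate Principle C on *Aisha₄*.
*Nadia₅*: the pronoun c-commands this R-expression → coindexation would violate Principle C on *Nadia₅*.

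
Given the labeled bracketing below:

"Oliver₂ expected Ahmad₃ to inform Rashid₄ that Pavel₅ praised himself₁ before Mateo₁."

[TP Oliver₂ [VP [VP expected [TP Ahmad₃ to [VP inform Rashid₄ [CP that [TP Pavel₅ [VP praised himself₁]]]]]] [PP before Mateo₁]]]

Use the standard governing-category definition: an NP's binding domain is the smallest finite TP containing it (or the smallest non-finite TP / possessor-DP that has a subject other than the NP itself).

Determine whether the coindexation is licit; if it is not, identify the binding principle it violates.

Principle A

The two coindexed NPs are *Mateo₁* and *himself₁*.
*himself₁* is an anaphor. Principle A requires it to be bound within its binding domain — the embedded TP, whose subject is Pavel₅.
Within that domain it is c-commanded by *Pavel₅*, which does not share its index.
*Mateo₁* does not c-command the anaphor at all.
The anaphor is unbound in its domain → Principle A violation.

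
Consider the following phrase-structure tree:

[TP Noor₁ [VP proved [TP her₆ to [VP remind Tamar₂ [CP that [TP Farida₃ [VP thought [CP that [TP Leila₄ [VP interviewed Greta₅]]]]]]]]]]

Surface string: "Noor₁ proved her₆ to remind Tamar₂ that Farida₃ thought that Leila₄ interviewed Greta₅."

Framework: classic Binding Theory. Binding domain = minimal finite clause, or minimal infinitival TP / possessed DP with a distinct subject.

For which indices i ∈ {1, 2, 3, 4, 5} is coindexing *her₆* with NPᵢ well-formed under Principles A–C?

*her* is a pronoun, so Principle B applies: it must be free in its binding domain.
Binding domain of *her₆*: the matrix TP, whose subject is Noor₁.
*Noor₁* c-commands the pronoun within its binding domain → coindexation would violate Principle B.
*Tamar₂*: the pronoun c-commands this R-expression → coindexation would violate Principle C on *Tamar₂*.
*Farida₃*: the pronoun c-commands this R-expression → coindexation would violate Principle C on *Farida₃*.
*Leila₄*: the pronoun c-commands this R-expression → coindexation would violate Principle C on *Leila₄*.
*Greta₅*: the pronoun c-commands this R-expression → coindexation would violate Principle C on *Greta₅*.

none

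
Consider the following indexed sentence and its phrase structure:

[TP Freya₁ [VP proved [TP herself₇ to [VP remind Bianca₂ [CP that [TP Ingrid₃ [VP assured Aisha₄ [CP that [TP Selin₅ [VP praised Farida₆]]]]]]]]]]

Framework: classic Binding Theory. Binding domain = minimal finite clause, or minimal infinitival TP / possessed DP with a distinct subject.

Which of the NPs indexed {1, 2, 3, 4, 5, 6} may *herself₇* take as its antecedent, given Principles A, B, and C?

{1}

*herself* is an anaphor, so Principle A applies: it must be bound in its binding domain.
Binding domain of *herself₇*: the matrix TP, whose subject is Freya₁.
*Freya₁* c-commands the anaphor within its binding domain → licit binder.
*Bianca₂* does not c-command the anaphor → cannot bind it.
*Ingrid₃* does not c-command the anaphor → cannot bind it.
*Aisha₄* does not c-command the anaphor → cannot bind it.
*Selin₅* does not c-command the anaphor → cannot bind it.
*Farida₆* does not c-command the anaphor → cannot bind it.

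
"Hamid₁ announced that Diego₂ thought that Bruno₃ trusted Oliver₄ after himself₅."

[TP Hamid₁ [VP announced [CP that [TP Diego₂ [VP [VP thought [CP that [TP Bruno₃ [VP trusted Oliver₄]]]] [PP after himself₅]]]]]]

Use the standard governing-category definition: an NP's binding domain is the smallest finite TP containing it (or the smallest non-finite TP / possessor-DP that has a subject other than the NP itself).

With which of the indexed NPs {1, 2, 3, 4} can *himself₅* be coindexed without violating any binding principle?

*himself* is an anaphor, so Principle A applies: it must be bound in its binding domain.
Binding domain of *himself₅*: the embedded TP, whose subject is Diego₂.
*Hamid₁* c-commands the anaphor but is outside its binding domain → cannot satisfy Principle A.
*Diego₂* c-commands the anaphor within its binding domain → licit binder.
*Bruno₃* does not c-command the anaphor → cannot bind it.
*Oliver₄* does not c-command the anaphor → cannot bind it.

{2}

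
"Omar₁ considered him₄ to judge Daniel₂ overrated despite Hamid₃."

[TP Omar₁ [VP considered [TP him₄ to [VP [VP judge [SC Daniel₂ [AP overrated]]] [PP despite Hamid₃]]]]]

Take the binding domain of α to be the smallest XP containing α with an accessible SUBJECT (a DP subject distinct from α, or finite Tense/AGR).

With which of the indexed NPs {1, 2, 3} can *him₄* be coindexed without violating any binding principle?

none

*him* is a pronoun, so Principle B applies: it must be free in its binding domain.
Binding domain of *him₄*: the matrix TP, whose subject is Omar₁.
*Omar₁* c-commands the pronoun within its binding domain → coindexation would violate Principle B.
*Daniel₂*: the pronoun c-commands this R-expression → coindexation would violate Principle C on *Daniel₂*.
*Hamid₃*: the pronoun c-commands this R-expression → coindexation would violate Principle C on *Hamid₃*.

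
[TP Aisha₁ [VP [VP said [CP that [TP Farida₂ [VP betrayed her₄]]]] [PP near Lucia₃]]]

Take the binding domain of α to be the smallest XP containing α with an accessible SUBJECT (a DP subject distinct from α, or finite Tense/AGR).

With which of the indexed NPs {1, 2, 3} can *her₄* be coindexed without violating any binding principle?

*her* is a pronoun, so Principle B applies: it must be free in its binding domain.
Binding domain of *her₄*: the embedded TP, whose subject is Farida₂.
*Aisha₁* c-commands the pronoun but from outside its binding domain, and is not c-commanded by it → coindexation permitted.
*Farida₂* c-commands the pronoun within its binding domain → coindexation would violate Principle B.
*Lucia₃* and the pronoun do not c-command one another → neither Principle B nor Principle C is at stake; coindexation permitted.

{1, 3}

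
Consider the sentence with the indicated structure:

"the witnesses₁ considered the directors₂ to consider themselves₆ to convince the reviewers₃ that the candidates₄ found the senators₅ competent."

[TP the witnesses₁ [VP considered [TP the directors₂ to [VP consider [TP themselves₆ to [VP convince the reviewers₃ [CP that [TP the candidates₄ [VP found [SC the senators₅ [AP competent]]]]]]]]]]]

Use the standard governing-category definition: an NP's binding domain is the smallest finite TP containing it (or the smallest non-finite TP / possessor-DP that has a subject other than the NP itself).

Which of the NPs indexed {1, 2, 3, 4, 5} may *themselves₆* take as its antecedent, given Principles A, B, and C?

*themselves* is an anaphor, so Principle A applies: it must be bound in its binding domain.
Binding domain of *themselves₆*: the embedded TP, whose subject is the directors₂.
*the witnesses₁* c-commands the anaphor but is outside its binding domain → cannot satisfy Principle A.
*the directors₂* c-commands the anaphor within its binding domain → licit binder.
*the reviewers₃* does not c-command the anaphor → cannot bind it.
*the candidates₄* does not c-command the anaphor → cannot bind it.
*the senators₅* does not c-command the anaphor → cannot bind it.

{2}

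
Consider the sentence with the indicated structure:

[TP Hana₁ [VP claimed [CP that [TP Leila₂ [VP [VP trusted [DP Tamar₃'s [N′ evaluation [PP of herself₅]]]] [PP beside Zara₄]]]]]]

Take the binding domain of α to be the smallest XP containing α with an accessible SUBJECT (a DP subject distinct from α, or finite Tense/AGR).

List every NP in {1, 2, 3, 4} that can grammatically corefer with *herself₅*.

*herself* is an anaphor, so Principle A applies: it must be bound in its binding domain.
Binding domain of *herself₅*: the possessed DP, whose subject is Tamar₃.
*Hana₁* c-commands the anaphor but is outside its binding domain → cannot satisfy Principle A.
*Leila₂* c-commands the anaphor but is outside its binding domain → cannot satisfy Principle A.
*Tamar₃* c-commands the anaphor within its binding domain → licit binder.
*Zara₄* does not c-command the anaphor → cannot bind it.

{3}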